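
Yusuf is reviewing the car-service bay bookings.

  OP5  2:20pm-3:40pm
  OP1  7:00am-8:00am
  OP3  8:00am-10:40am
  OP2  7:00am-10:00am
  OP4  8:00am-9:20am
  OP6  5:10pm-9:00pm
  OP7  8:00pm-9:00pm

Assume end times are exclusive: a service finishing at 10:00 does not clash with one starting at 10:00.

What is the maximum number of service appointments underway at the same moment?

Sort all start/end points and keep a running count:
7:00am start OP1 → 1
7:00am start OP2 → 2
8:00am end OP1 → 1
8:00am start OP3 → 2
8:00am start OP4 → 3
9:20am end OP4 → 2
10:00am end OP2 → 1
10:40am end OP3 → 0
2:20pm start OP5 → 1
3:40pm end OP5 → 0
5:10pm start OP6 → 1
8:00pm start OP7 → 2
9:00pm end OP6 → 1
9:00pm end OP7 → 0
Peak is 3, at 8:00am (OP2, OP3, OP4).

3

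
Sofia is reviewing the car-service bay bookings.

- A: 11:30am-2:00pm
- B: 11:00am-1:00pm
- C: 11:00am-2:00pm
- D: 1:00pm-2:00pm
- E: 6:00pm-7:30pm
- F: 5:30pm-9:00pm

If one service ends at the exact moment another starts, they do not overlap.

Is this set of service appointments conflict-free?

No

Two intervals overlap when each starts before the other ends.
Sorted by start: B, C, A, D, F, E.
C starts before B ends → B and C overlap.
That's a conflict, so the schedule is not conflict-free.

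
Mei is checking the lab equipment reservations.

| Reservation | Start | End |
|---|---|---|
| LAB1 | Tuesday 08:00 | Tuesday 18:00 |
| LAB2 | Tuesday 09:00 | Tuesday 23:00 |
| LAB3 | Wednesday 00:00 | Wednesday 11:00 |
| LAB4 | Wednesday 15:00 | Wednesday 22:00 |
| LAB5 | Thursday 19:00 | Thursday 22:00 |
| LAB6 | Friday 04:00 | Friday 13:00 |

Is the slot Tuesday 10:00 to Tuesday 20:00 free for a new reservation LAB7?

No — it overlaps LAB1, LAB2

LAB1: starts Tuesday 08:00 before LAB7 ends Tuesday 20:00, and ends Tuesday 18:00 after LAB7 starts Tuesday 10:00 → overlap.
LAB2: starts Tuesday 09:00 before LAB7 ends Tuesday 20:00, and ends Tuesday 23:00 after LAB7 starts Tuesday 10:00 → overlap.
LAB3: starts Wednesday 00:00 at or after LAB7 ends Tuesday 20:00 → clear.
LAB4: starts Wednesday 15:00 at or after LAB7 ends Tuesday 20:00 → clear.
LAB5: starts Thursday 19:00 at or after LAB7 ends Tuesday 20:00 → clear.
LAB6: starts Friday 04:00 at or after LAB7 ends Tuesday 20:00 → clear.
LAB7 overlaps LAB1, LAB2.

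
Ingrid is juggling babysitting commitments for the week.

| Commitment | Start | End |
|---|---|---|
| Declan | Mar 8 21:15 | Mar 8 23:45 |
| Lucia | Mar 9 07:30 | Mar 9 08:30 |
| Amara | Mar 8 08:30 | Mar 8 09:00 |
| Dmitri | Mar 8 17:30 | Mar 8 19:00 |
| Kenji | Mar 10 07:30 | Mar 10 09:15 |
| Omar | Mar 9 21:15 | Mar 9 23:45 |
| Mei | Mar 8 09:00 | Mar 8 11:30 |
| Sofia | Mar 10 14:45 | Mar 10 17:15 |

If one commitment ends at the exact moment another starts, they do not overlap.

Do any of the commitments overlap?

No

Sorted by start: Amara, Mei, Dmitri, Declan, Lucia, Omar, Kenji, Sofia.
Mei starts exactly when Amara ends (back-to-back, no overlap) — done with Amara.
Dmitri starts after Mei ends — done with Mei.
Declan starts after Dmitri ends — done with Dmitri.
Lucia starts after Declan ends — done with Declan.
Omar starts after Lucia ends — done with Lucia.
Kenji starts after Omar ends — done with Omar.
Sofia starts after Kenji ends.
Every pair is clear; the schedule has no overlaps.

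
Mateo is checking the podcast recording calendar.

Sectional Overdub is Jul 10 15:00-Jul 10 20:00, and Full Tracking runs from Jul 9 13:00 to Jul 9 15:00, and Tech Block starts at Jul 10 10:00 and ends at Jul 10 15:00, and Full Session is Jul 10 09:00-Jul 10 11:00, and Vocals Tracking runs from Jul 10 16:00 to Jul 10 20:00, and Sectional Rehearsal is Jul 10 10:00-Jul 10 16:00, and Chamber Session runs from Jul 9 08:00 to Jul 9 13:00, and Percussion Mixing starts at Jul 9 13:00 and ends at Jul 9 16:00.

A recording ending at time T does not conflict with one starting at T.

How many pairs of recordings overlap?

6

Sorted by start: Chamber Session, Full Tracking, Percussion Mixing, Full Session, Tech Block, Sectional Rehearsal, Sectional Overdub, Vocals Tracking.
Full Tracking starts exactly when Chamber Session ends (back-to-back, no overlap), so Chamber Session has no further overlaps.
Percussion Mixing starts before Full Tracking ends → Full Tracking and Percussion Mixing overlap.
Full Session starts after Full Tracking ends, so Full Tracking has no further overlaps.
Full Session starts after Percussion Mixing ends, so Percussion Mixing has no further overlaps.
Tech Block starts before Full Session ends → Full Session and Tech Block overlap.
Sectional Rehearsal starts before Full Session ends → Full Session and Sectional Rehearsal overlap.
Sectional Overdub starts after Full Session ends, so Full Session has no further overlaps.
Sectional Rehearsal starts before Tech Block ends → Tech Block and Sectional Rehearsal overlap.
Sectional Overdub starts exactly when Tech Block ends (back-to-back, no overlap), so Tech Block has no further overlaps.
Sectional Overdub starts before Sectional Rehearsal ends → Sectional Rehearsal and Sectional Overdub overlap.
Vocals Tracking starts exactly when Sectional Rehearsal ends (back-to-back, no overlap).
Vocals Tracking starts before Sectional Overdub ends → Sectional Overdub and Vocals Tracking overlap.
Overlapping pairs: Full Session & Sectional Rehearsal, Full Session & Tech Block, Full Tracking & Percussion Mixing, Sectional Overdub & Sectional Rehearsal, Sectional Overdub & Vocals Tracking, Sectional Rehearsal & Tech Block — 6 in total.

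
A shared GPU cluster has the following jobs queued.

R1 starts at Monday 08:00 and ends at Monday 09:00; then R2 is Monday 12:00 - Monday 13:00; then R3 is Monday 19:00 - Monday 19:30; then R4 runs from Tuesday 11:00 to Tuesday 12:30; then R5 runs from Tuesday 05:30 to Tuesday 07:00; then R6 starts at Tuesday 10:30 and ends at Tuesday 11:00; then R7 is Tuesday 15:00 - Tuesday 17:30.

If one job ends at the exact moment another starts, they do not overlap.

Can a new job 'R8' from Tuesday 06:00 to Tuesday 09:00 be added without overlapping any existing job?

R1: ends Monday 09:00 at or before R8 starts Tuesday 06:00 → clear.
R2: ends Monday 13:00 at or before R8 starts Tuesday 06:00 → clear.
R3: ends Monday 19:30 at or before R8 starts Tuesday 06:00 → clear.
R5: starts Tuesday 05:30 before R8 ends Tuesday 09:00, and ends Tuesday 07:00 after R8 starts Tuesday 06:00 → overlap.
R6: starts Tuesday 10:30 at or after R8 ends Tuesday 09:00 → clear.
R4: starts Tuesday 11:00 at or after R8 ends Tuesday 09:00 → clear.
R7: starts Tuesday 15:00 at or after R8 ends Tuesday 09:00 → clear.
R8 overlaps R5.

No — it overlaps R5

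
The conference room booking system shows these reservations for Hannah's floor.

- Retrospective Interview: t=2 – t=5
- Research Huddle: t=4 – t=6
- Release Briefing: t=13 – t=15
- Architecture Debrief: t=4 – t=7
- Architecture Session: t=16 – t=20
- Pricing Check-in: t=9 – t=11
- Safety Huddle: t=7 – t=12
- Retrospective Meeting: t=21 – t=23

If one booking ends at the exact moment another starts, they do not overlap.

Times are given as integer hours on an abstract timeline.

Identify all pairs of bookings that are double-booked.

Architecture Debrief & Research Huddle, Architecture Debrief & Retrospective Interview, Pricing Check-in & Safety Huddle, Research Huddle & Retrospective Interview

Two intervals overlap when each starts before the other ends.
Sorted by start: Retrospective Interview, Architecture Debrief, Research Huddle, Safety Huddle, Pricing Check-in, Release Briefing, Architecture Session, Retrospective Meeting.
Architecture Debrief starts before Retrospective Interview ends → Retrospective Interview and Architecture Debrief overlap.
Research Huddle starts before Retrospective Interview ends → Retrospective Interview and Research Huddle overlap.
Safety Huddle starts after Retrospective Interview ends, so Retrospective Interview has no further overlaps.
Research Huddle starts before Architecture Debrief ends → Architecture Debrief and Research Huddle overlap.
Safety Huddle starts exactly when Architecture Debrief ends (back-to-back, no overlap), so Architecture Debrief has no further overlaps.
Safety Huddle starts after Research Huddle ends, so Research Huddle has no further overlaps.
Pricing Check-in starts before Safety Huddle ends → Safety Huddle and Pricing Check-in overlap.
Release Briefing starts after Safety Huddle ends, so Safety Huddle has no further overlaps.
Release Briefing starts after Pricing Check-in ends, so Pricing Check-in has no further overlaps.
Architecture Session starts after Release Briefing ends, so Release Briefing has no further overlaps.
Retrospective Meeting starts after Architecture Session ends.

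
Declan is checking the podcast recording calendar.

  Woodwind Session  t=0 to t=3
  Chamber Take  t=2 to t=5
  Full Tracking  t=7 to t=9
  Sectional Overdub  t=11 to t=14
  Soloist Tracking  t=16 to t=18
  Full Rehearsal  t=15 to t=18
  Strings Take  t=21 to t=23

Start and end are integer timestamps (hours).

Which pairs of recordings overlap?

Sorted by start: Woodwind Session, Chamber Take, Full Tracking, Sectional Overdub, Full Rehearsal, Soloist Tracking, Strings Take.
Chamber Take starts before Woodwind Session ends → Woodwind Session and Chamber Take overlap.
Full Tracking starts after Woodwind Session ends, so nothing later overlaps Woodwind Session either.
Full Tracking starts after Chamber Take ends, so nothing later overlaps Chamber Take either.
Sectional Overdub starts after Full Tracking ends, so nothing later overlaps Full Tracking either.
Full Rehearsal starts after Sectional Overdub ends, so nothing later overlaps Sectional Overdub either.
Soloist Tracking starts before Full Rehearsal ends → Full Rehearsal and Soloist Tracking overlap.
Strings Take starts after Full Rehearsal ends.
Strings Take starts after Soloist Tracking ends.

Chamber Take & Woodwind Session, Full Rehearsal & Soloist Tracking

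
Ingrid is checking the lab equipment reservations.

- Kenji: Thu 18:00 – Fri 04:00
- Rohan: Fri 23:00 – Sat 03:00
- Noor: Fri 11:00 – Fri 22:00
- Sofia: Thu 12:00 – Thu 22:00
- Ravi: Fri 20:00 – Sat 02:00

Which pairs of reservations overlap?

Kenji & Sofia, Noor & Ravi, Ravi & Rohan

Sorted by start: Sofia, Kenji, Noor, Ravi, Rohan.
Kenji starts before Sofia ends → Sofia and Kenji overlap.
Noor starts after Sofia ends; Sofia is clear from here.
Noor starts after Kenji ends; Kenji is clear from here.
Ravi starts before Noor ends → Noor and Ravi overlap.
Rohan starts after Noor ends.
Rohan starts before Ravi ends → Ravi and Rohan overlap.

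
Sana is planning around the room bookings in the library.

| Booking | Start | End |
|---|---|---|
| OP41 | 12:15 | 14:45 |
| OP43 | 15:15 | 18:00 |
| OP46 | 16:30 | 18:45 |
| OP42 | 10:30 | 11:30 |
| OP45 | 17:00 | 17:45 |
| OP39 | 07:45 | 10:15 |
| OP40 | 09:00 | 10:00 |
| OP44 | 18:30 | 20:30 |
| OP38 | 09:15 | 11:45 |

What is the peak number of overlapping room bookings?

Walk through starts and ends in time order (an end at T is processed before a start at T):
07:45 start OP39 → 1
09:00 start OP40 → 2
09:15 start OP38 → 3
10:00 end OP40 → 2
10:15 end OP39 → 1
10:30 start OP42 → 2
11:30 end OP42 → 1
11:45 end OP38 → 0
12:15 start OP41 → 1
14:45 end OP41 → 0
15:15 start OP43 → 1
16:30 start OP46 → 2
17:00 start OP45 → 3
17:45 end OP45 → 2
18:00 end OP43 → 1
18:30 start OP44 → 2
18:45 end OP46 → 1
20:30 end OP44 → 0
Peak is 3, at 09:15 (OP38, OP39, OP40).

3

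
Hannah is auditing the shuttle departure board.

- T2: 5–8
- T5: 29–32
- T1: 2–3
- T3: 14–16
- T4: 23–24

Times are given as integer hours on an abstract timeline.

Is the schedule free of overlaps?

Yes

Sorted by start: T1, T2, T3, T4, T5.
T2 starts after T1 ends — done with T1.
T3 starts after T2 ends — done with T2.
T4 starts after T3 ends — done with T3.
T5 starts after T4 ends.
Every pair is clear; the schedule has no overlaps.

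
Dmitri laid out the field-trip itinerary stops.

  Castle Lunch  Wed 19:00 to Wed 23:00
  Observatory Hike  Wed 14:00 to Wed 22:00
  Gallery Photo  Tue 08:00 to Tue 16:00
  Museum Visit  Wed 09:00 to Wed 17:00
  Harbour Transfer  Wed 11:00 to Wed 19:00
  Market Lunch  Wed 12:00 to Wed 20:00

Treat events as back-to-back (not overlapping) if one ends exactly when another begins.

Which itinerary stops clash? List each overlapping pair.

Castle Lunch & Market Lunch, Castle Lunch & Observatory Hike, Harbour Transfer & Market Lunch, Harbour Transfer & Museum Visit, Harbour Transfer & Observatory Hike, Market Lunch & Museum Visit, Market Lunch & Observatory Hike, Museum Visit & Observatory Hike

Sorted by start: Gallery Photo, Museum Visit, Harbour Transfer, Market Lunch, Observatory Hike, Castle Lunch.
Museum Visit starts after Gallery Photo ends; Gallery Photo is clear from here.
Harbour Transfer starts before Museum Visit ends → Museum Visit and Harbour Transfer overlap.
Market Lunch starts before Museum Visit ends → Museum Visit and Market Lunch overlap.
Observatory Hike starts before Museum Visit ends → Museum Visit and Observatory Hike overlap.
Castle Lunch starts after Museum Visit ends.
Market Lunch starts before Harbour Transfer ends → Harbour Transfer and Market Lunch overlap.
Observatory Hike starts before Harbour Transfer ends → Harbour Transfer and Observatory Hike overlap.
Castle Lunch starts exactly when Harbour Transfer ends (back-to-back, no overlap).
Observatory Hike starts before Market Lunch ends → Market Lunch and Observatory Hike overlap.
Castle Lunch starts before Market Lunch ends → Market Lunch and Castle Lunch overlap.
Castle Lunch starts before Observatory Hike ends → Observatory Hike and Castle Lunch overlap.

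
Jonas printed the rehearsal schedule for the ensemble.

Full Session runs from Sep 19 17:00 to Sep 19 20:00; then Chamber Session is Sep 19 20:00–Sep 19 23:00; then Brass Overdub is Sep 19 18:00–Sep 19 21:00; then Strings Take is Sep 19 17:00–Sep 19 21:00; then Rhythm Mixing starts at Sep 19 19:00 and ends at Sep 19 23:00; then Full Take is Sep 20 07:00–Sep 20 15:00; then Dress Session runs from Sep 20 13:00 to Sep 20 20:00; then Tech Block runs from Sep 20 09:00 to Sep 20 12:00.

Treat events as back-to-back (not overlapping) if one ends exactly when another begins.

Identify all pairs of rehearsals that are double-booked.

Brass Overdub & Chamber Session, Brass Overdub & Full Session, Brass Overdub & Rhythm Mixing, Brass Overdub & Strings Take, Chamber Session & Rhythm Mixing, Chamber Session & Strings Take, Dress Session & Full Take, Full Session & Rhythm Mixing, Full Session & Strings Take, Full Take & Tech Block, Rhythm Mixing & Strings Take

Sorted by start: Full Session, Strings Take, Brass Overdub, Rhythm Mixing, Chamber Session, Full Take, Tech Block, Dress Session.
Strings Take starts before Full Session ends → Full Session and Strings Take overlap.
Brass Overdub starts before Full Session ends → Full Session and Brass Overdub overlap.
Rhythm Mixing starts before Full Session ends → Full Session and Rhythm Mixing overlap.
Chamber Session starts exactly when Full Session ends (back-to-back, no overlap), so Full Session has no further overlaps.
Brass Overdub starts before Strings Take ends → Strings Take and Brass Overdub overlap.
Rhythm Mixing starts before Strings Take ends → Strings Take and Rhythm Mixing overlap.
Chamber Session starts before Strings Take ends → Strings Take and Chamber Session overlap.
Full Take starts after Strings Take ends, so Strings Take has no further overlaps.
Rhythm Mixing starts before Brass Overdub ends → Brass Overdub and Rhythm Mixing overlap.
Chamber Session starts before Brass Overdub ends → Brass Overdub and Chamber Session overlap.
Full Take starts after Brass Overdub ends, so Brass Overdub has no further overlaps.
Chamber Session starts before Rhythm Mixing ends → Rhythm Mixing and Chamber Session overlap.
Full Take starts after Rhythm Mixing ends, so Rhythm Mixing has no further overlaps.
Full Take starts after Chamber Session ends, so Chamber Session has no further overlaps.
Tech Block starts before Full Take ends → Full Take and Tech Block overlap.
Dress Session starts before Full Take ends → Full Take and Dress Session overlap.
Dress Session starts after Tech Block ends.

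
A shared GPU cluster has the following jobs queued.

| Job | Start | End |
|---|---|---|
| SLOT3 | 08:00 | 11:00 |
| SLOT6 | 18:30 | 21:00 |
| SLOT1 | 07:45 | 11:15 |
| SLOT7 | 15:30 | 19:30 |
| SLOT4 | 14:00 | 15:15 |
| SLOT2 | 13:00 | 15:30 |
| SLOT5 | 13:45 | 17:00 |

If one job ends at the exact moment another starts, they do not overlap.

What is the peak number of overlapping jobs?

3

Sweep the timeline, counting +1 at each start and −1 at each end (ends before starts at a tie):
07:45 start SLOT1 → 1
08:00 start SLOT3 → 2
11:00 end SLOT3 → 1
11:15 end SLOT1 → 0
13:00 start SLOT2 → 1
13:45 start SLOT5 → 2
14:00 start SLOT4 → 3
15:15 end SLOT4 → 2
15:30 end SLOT2 → 1
15:30 start SLOT7 → 2
17:00 end SLOT5 → 1
18:30 start SLOT6 → 2
19:30 end SLOT7 → 1
21:00 end SLOT6 → 0
Peak is 3, at 14:00 (SLOT2, SLOT4, SLOT5).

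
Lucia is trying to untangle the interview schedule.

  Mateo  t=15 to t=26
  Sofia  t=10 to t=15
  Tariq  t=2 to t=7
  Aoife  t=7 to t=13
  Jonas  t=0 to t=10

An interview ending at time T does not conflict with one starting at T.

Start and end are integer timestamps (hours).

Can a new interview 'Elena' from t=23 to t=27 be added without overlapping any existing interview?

Jonas: ends t=10 at or before Elena starts t=23 → clear.
Tariq: ends t=7 at or before Elena starts t=23 → clear.
Aoife: ends t=13 at or before Elena starts t=23 → clear.
Sofia: ends t=15 at or before Elena starts t=23 → clear.
Mateo: starts t=15 before Elena ends t=27, and ends t=26 after Elena starts t=23 → overlap.
Elena overlaps Mateo.

No — it overlaps Mateo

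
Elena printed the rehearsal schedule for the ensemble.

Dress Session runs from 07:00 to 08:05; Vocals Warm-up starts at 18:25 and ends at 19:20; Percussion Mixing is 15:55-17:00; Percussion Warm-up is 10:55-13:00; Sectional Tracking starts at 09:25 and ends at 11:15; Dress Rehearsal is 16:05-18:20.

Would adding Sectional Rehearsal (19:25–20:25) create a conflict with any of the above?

No — it doesn't clash with anything

Dress Session: ends 08:05 at or before Sectional Rehearsal starts 19:25 → clear.
Sectional Tracking: ends 11:15 at or before Sectional Rehearsal starts 19:25 → clear.
Percussion Warm-up: ends 13:00 at or before Sectional Rehearsal starts 19:25 → clear.
Percussion Mixing: ends 17:00 at or before Sectional Rehearsal starts 19:25 → clear.
Dress Rehearsal: ends 18:20 at or before Sectional Rehearsal starts 19:25 → clear.
Vocals Warm-up: ends 19:20 at or before Sectional Rehearsal starts 19:25 → clear.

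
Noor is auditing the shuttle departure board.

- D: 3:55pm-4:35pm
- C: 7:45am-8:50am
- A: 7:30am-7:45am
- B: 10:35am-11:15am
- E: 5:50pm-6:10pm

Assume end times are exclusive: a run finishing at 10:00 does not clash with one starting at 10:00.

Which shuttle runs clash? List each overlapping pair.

Sorted by start: A, C, B, D, E.
C starts exactly when A ends (back-to-back, no overlap), so nothing later overlaps A either.
B starts after C ends, so nothing later overlaps C either.
D starts after B ends, so nothing later overlaps B either.
E starts after D ends.

no overlapping pairs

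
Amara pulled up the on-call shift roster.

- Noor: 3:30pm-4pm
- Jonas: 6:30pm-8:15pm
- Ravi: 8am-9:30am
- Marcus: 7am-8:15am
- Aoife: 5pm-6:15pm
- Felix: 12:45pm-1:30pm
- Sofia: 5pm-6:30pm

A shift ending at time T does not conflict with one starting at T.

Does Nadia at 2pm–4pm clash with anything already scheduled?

Marcus: ends 8:15am at or before Nadia starts 2pm → clear.
Ravi: ends 9:30am at or before Nadia starts 2pm → clear.
Felix: ends 1:30pm at or before Nadia starts 2pm → clear.
Noor: starts 3:30pm before Nadia ends 4pm, and ends 4pm after Nadia starts 2pm → overlap.
Sofia: starts 5pm at or after Nadia ends 4pm → clear.
Aoife: starts 5pm at or after Nadia ends 4pm → clear.
Jonas: starts 6:30pm at or after Nadia ends 4pm → clear.
Nadia overlaps Noor.

Yes — it overlaps Noor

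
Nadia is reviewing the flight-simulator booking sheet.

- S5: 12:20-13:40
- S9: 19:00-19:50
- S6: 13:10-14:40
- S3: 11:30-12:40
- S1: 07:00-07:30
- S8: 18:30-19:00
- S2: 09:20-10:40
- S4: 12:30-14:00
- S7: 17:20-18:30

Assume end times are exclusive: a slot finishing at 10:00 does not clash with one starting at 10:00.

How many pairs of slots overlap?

5

Check each pair: they overlap iff neither finishes before the other starts.
Sorted by start: S1, S2, S3, S5, S4, S6, S7, S8, S9.
S2 starts after S1 ends, so nothing later overlaps S1 either.
S3 starts after S2 ends, so nothing later overlaps S2 either.
S5 starts before S3 ends → S3 and S5 overlap.
S4 starts before S3 ends → S3 and S4 overlap.
S6 starts after S3 ends, so nothing later overlaps S3 either.
S4 starts before S5 ends → S5 and S4 overlap.
S6 starts before S5 ends → S5 and S6 overlap.
S7 starts after S5 ends, so nothing later overlaps S5 either.
S6 starts before S4 ends → S4 and S6 overlap.
S7 starts after S4 ends, so nothing later overlaps S4 either.
S7 starts after S6 ends, so nothing later overlaps S6 either.
S8 starts exactly when S7 ends (back-to-back, no overlap), so nothing later overlaps S7 either.
S9 starts exactly when S8 ends (back-to-back, no overlap).
Overlapping pairs: S3 & S4, S3 & S5, S4 & S5, S4 & S6, S5 & S6 — 5 in total.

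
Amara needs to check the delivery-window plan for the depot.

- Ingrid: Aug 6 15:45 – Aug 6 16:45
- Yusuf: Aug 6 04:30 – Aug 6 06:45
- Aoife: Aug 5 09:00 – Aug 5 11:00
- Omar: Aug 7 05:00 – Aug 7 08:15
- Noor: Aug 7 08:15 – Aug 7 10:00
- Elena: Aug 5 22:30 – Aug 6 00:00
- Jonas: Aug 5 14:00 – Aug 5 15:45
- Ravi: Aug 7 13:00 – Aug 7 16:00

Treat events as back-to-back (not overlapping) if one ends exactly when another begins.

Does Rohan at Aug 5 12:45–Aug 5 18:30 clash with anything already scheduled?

Aoife: ends Aug 5 11:00 at or before Rohan starts Aug 5 12:45 → clear.
Jonas: starts Aug 5 14:00 before Rohan ends Aug 5 18:30, and ends Aug 5 15:45 after Rohan starts Aug 5 12:45 → overlap.
Elena: starts Aug 5 22:30 at or after Rohan ends Aug 5 18:30 → clear.
Yusuf: starts Aug 6 04:30 at or after Rohan ends Aug 5 18:30 → clear.
Ingrid: starts Aug 6 15:45 at or after Rohan ends Aug 5 18:30 → clear.
Omar: starts Aug 7 05:00 at or after Rohan ends Aug 5 18:30 → clear.
Noor: starts Aug 7 08:15 at or after Rohan ends Aug 5 18:30 → clear.
Ravi: starts Aug 7 13:00 at or after Rohan ends Aug 5 18:30 → clear.
Rohan overlaps Jonas.

Yes — it overlaps Jonas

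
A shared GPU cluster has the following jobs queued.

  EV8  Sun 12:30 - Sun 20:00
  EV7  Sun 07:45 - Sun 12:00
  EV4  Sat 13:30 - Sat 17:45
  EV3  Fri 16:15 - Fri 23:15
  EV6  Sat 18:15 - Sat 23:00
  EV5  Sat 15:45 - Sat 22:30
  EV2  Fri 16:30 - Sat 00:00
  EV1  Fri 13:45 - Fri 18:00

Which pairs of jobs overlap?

Sorted by start: EV1, EV3, EV2, EV4, EV5, EV6, EV7, EV8.
EV3 starts before EV1 ends → EV1 and EV3 overlap.
EV2 starts before EV1 ends → EV1 and EV2 overlap.
EV4 starts after EV1 ends — done with EV1.
EV2 starts before EV3 ends → EV3 and EV2 overlap.
EV4 starts after EV3 ends — done with EV3.
EV4 starts after EV2 ends — done with EV2.
EV5 starts before EV4 ends → EV4 and EV5 overlap.
EV6 starts after EV4 ends — done with EV4.
EV6 starts before EV5 ends → EV5 and EV6 overlap.
EV7 starts after EV5 ends — done with EV5.
EV7 starts after EV6 ends — done with EV6.
EV8 starts after EV7 ends.

EV1 & EV2, EV1 & EV3, EV2 & EV3, EV4 & EV5, EV5 & EV6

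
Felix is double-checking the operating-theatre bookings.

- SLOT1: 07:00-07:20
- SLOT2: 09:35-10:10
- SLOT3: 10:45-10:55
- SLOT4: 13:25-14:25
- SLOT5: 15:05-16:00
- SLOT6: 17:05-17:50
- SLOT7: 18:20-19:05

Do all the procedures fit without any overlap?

Sorted by start: SLOT1, SLOT2, SLOT3, SLOT4, SLOT5, SLOT6, SLOT7.
SLOT2 starts after SLOT1 ends — done with SLOT1.
SLOT3 starts after SLOT2 ends — done with SLOT2.
SLOT4 starts after SLOT3 ends — done with SLOT3.
SLOT5 starts after SLOT4 ends — done with SLOT4.
SLOT6 starts after SLOT5 ends — done with SLOT5.
SLOT7 starts after SLOT6 ends.
Every pair is clear; the schedule has no overlaps.

Yes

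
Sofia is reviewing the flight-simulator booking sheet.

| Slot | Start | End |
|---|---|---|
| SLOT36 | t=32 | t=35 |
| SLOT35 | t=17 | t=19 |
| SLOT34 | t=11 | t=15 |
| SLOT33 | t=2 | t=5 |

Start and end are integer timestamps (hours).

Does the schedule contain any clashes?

Two intervals overlap when each starts before the other ends.
Sorted by start: SLOT33, SLOT34, SLOT35, SLOT36.
SLOT34 starts after SLOT33 ends; SLOT33 is clear from here.
SLOT35 starts after SLOT34 ends; SLOT34 is clear from here.
SLOT36 starts after SLOT35 ends.
Every pair is clear; the schedule has no overlaps.

No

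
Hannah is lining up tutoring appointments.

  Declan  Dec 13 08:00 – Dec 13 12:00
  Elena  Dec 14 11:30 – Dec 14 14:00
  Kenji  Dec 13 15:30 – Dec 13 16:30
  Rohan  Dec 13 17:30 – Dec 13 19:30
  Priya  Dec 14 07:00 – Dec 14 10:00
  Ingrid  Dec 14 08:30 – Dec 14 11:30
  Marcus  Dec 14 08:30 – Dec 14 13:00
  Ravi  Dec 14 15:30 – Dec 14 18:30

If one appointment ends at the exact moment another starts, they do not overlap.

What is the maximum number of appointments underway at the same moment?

Sort all start/end points and keep a running count:
Dec 13 08:00 start Declan → 1
Dec 13 12:00 end Declan → 0
Dec 13 15:30 start Kenji → 1
Dec 13 16:30 end Kenji → 0
Dec 13 17:30 start Rohan → 1
Dec 13 19:30 end Rohan → 0
Dec 14 07:00 start Priya → 1
Dec 14 08:30 start Ingrid → 2
Dec 14 08:30 start Marcus → 3
Dec 14 10:00 end Priya → 2
Dec 14 11:30 end Ingrid → 1
Dec 14 11:30 start Elena → 2
Dec 14 13:00 end Marcus → 1
Dec 14 14:00 end Elena → 0
Dec 14 15:30 start Ravi → 1
Dec 14 18:30 end Ravi → 0
Peak is 3, at Dec 14 08:30 (Ingrid, Marcus, Priya).

3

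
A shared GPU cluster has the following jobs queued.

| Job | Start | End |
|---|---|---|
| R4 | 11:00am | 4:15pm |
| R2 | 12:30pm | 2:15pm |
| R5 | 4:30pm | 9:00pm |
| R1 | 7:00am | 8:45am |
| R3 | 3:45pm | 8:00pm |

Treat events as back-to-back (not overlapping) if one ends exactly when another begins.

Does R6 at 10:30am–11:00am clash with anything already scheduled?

R1: ends 8:45am at or before R6 starts 10:30am → clear.
R4: starts 11:00am at or after R6 ends 11:00am → clear.
R2: starts 12:30pm at or after R6 ends 11:00am → clear.
R3: starts 3:45pm at or after R6 ends 11:00am → clear.
R5: starts 4:30pm at or after R6 ends 11:00am → clear.

No — it doesn't clash with anything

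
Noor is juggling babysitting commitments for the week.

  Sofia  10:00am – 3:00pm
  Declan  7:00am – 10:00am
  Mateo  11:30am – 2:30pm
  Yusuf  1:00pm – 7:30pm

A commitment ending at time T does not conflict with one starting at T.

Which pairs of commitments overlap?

Mateo & Sofia, Mateo & Yusuf, Sofia & Yusuf

Check each pair: they overlap iff neither finishes before the other starts.
Sorted by start: Declan, Sofia, Mateo, Yusuf.
Sofia starts exactly when Declan ends (back-to-back, no overlap) — done with Declan.
Mateo starts before Sofia ends → Sofia and Mateo overlap.
Yusuf starts before Sofia ends → Sofia and Yusuf overlap.
Yusuf starts before Mateo ends → Mateo and Yusuf overlap.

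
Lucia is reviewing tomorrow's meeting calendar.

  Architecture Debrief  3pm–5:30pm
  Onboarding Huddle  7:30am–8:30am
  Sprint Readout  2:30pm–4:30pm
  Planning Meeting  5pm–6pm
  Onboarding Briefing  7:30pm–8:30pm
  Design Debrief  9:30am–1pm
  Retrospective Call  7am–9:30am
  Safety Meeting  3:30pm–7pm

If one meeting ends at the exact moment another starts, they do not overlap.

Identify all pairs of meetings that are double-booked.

Two intervals overlap when each starts before the other ends.
Sorted by start: Retrospective Call, Onboarding Huddle, Design Debrief, Sprint Readout, Architecture Debrief, Safety Meeting, Planning Meeting, Onboarding Briefing.
Onboarding Huddle starts before Retrospective Call ends → Retrospective Call and Onboarding Huddle overlap.
Design Debrief starts exactly when Retrospective Call ends (back-to-back, no overlap), so Retrospective Call has no further overlaps.
Design Debrief starts after Onboarding Huddle ends, so Onboarding Huddle has no further overlaps.
Sprint Readout starts after Design Debrief ends, so Design Debrief has no further overlaps.
Architecture Debrief starts before Sprint Readout ends → Sprint Readout and Architecture Debrief overlap.
Safety Meeting starts before Sprint Readout ends → Sprint Readout and Safety Meeting overlap.
Planning Meeting starts after Sprint Readout ends, so Sprint Readout has no further overlaps.
Safety Meeting starts before Architecture Debrief ends → Architecture Debrief and Safety Meeting overlap.
Planning Meeting starts before Architecture Debrief ends → Architecture Debrief and Planning Meeting overlap.
Onboarding Briefing starts after Architecture Debrief ends.
Planning Meeting starts before Safety Meeting ends → Safety Meeting and Planning Meeting overlap.
Onboarding Briefing starts after Safety Meeting ends.
Onboarding Briefing starts after Planning Meeting ends.

Architecture Debrief & Planning Meeting, Architecture Debrief & Safety Meeting, Architecture Debrief & Sprint Readout, Onboarding Huddle & Retrospective Call, Planning Meeting & Safety Meeting, Safety Meeting & Sprint Readout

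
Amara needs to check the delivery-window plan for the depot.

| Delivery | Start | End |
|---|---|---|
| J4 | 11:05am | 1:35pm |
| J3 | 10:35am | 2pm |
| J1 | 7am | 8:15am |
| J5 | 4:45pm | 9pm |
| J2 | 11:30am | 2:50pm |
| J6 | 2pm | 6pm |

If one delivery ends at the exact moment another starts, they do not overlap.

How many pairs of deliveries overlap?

Sorted by start: J1, J3, J4, J2, J6, J5.
J3 starts after J1 ends, so J1 has no further overlaps.
J4 starts before J3 ends → J3 and J4 overlap.
J2 starts before J3 ends → J3 and J2 overlap.
J6 starts exactly when J3 ends (back-to-back, no overlap), so J3 has no further overlaps.
J2 starts before J4 ends → J4 and J2 overlap.
J6 starts after J4 ends, so J4 has no further overlaps.
J6 starts before J2 ends → J2 and J6 overlap.
J5 starts after J2 ends.
J5 starts before J6 ends → J6 and J5 overlap.
Overlapping pairs: J2 & J3, J2 & J4, J2 & J6, J3 & J4, J5 & J6 — 5 in total.

5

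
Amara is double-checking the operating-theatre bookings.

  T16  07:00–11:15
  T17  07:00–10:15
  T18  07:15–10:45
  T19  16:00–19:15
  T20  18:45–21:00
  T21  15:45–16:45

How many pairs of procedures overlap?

5

Sorted by start: T16, T17, T18, T21, T19, T20.
T17 starts before T16 ends → T16 and T17 overlap.
T18 starts before T16 ends → T16 and T18 overlap.
T21 starts after T16 ends; T16 is clear from here.
T18 starts before T17 ends → T17 and T18 overlap.
T21 starts after T17 ends; T17 is clear from here.
T21 starts after T18 ends; T18 is clear from here.
T19 starts before T21 ends → T21 and T19 overlap.
T20 starts after T21 ends.
T20 starts before T19 ends → T19 and T20 overlap.
Overlapping pairs: T16 & T17, T16 & T18, T17 & T18, T19 & T20, T19 & T21 — 5 in total.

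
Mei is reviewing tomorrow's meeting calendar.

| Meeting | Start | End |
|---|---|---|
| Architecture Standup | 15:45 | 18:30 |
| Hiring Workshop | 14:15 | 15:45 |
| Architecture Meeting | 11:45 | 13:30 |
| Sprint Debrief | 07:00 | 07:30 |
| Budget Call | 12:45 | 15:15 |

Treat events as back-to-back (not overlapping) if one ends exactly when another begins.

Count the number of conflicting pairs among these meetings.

2

Sorted by start: Sprint Debrief, Architecture Meeting, Budget Call, Hiring Workshop, Architecture Standup.
Architecture Meeting starts after Sprint Debrief ends; Sprint Debrief is clear from here.
Budget Call starts before Architecture Meeting ends → Architecture Meeting and Budget Call overlap.
Hiring Workshop starts after Architecture Meeting ends; Architecture Meeting is clear from here.
Hiring Workshop starts before Budget Call ends → Budget Call and Hiring Workshop overlap.
Architecture Standup starts after Budget Call ends.
Architecture Standup starts exactly when Hiring Workshop ends (back-to-back, no overlap).
Overlapping pairs: Architecture Meeting & Budget Call, Budget Call & Hiring Workshop — 2 in total.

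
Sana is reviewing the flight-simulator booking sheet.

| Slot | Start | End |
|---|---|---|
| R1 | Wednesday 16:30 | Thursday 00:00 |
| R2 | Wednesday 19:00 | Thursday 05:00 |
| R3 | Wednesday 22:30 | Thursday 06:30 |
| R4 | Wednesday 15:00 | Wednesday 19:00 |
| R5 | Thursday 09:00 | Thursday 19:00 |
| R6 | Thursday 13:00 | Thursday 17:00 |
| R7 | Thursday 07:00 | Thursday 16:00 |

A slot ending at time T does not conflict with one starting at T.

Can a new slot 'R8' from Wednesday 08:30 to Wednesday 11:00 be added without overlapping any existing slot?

Yes — the slot is free

R4: starts Wednesday 15:00 at or after R8 ends Wednesday 11:00 → clear.
R1: starts Wednesday 16:30 at or after R8 ends Wednesday 11:00 → clear.
R2: starts Wednesday 19:00 at or after R8 ends Wednesday 11:00 → clear.
R3: starts Wednesday 22:30 at or after R8 ends Wednesday 11:00 → clear.
R7: starts Thursday 07:00 at or after R8 ends Wednesday 11:00 → clear.
R5: starts Thursday 09:00 at or after R8 ends Wednesday 11:00 → clear.
R6: starts Thursday 13:00 at or after R8 ends Wednesday 11:00 → clear.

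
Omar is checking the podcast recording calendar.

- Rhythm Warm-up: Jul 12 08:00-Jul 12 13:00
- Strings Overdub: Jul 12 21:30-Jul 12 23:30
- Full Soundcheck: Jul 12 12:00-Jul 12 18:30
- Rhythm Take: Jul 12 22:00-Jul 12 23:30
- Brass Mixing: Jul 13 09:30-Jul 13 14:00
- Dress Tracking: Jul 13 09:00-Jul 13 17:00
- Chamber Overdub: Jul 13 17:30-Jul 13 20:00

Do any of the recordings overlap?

Yes

Sorted by start: Rhythm Warm-up, Full Soundcheck, Strings Overdub, Rhythm Take, Dress Tracking, Brass Mixing, Chamber Overdub.
Full Soundcheck starts before Rhythm Warm-up ends → Rhythm Warm-up and Full Soundcheck overlap.
That's a conflict, so the schedule is not conflict-free.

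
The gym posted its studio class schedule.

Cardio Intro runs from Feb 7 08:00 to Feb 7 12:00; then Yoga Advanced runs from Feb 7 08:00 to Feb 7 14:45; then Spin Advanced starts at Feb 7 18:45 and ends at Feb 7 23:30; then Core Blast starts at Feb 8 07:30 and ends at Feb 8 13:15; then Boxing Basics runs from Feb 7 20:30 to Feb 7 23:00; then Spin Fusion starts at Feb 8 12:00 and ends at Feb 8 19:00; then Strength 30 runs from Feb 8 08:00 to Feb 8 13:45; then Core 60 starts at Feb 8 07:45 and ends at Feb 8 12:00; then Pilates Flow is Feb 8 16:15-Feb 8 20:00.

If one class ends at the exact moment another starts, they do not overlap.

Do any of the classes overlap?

Yes

Check each pair: they overlap iff neither finishes before the other starts.
Sorted by start: Cardio Intro, Yoga Advanced, Spin Advanced, Boxing Basics, Core Blast, Core 60, Strength 30, Spin Fusion, Pilates Flow.
Yoga Advanced starts before Cardio Intro ends → Cardio Intro and Yoga Advanced overlap.
That's a conflict, so the schedule is not conflict-free.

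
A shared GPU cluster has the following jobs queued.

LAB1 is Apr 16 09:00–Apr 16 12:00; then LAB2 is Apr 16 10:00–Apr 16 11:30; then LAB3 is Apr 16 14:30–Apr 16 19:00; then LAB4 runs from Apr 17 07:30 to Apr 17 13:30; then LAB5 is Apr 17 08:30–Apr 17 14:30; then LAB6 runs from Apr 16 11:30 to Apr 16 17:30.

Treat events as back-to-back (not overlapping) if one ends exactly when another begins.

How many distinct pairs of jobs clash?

4

Two intervals overlap when each starts before the other ends.
Sorted by start: LAB1, LAB2, LAB6, LAB3, LAB4, LAB5.
LAB2 starts before LAB1 ends → LAB1 and LAB2 overlap.
LAB6 starts before LAB1 ends → LAB1 and LAB6 overlap.
LAB3 starts after LAB1 ends, so LAB1 has no further overlaps.
LAB6 starts exactly when LAB2 ends (back-to-back, no overlap), so LAB2 has no further overlaps.
LAB3 starts before LAB6 ends → LAB6 and LAB3 overlap.
LAB4 starts after LAB6 ends, so LAB6 has no further overlaps.
LAB4 starts after LAB3 ends, so LAB3 has no further overlaps.
LAB5 starts before LAB4 ends → LAB4 and LAB5 overlap.
Overlapping pairs: LAB1 & LAB2, LAB1 & LAB6, LAB3 & LAB6, LAB4 & LAB5 — 4 in total.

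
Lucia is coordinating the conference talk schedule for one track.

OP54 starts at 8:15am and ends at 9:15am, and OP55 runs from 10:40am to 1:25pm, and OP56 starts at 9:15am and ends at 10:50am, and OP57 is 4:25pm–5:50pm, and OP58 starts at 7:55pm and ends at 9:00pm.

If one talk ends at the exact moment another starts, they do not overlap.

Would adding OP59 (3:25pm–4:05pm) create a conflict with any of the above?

No — it doesn't clash with anything

OP54: ends 9:15am at or before OP59 starts 3:25pm → clear.
OP56: ends 10:50am at or before OP59 starts 3:25pm → clear.
OP55: ends 1:25pm at or before OP59 starts 3:25pm → clear.
OP57: starts 4:25pm at or after OP59 ends 4:05pm → clear.
OP58: starts 7:55pm at or after OP59 ends 4:05pm → clear.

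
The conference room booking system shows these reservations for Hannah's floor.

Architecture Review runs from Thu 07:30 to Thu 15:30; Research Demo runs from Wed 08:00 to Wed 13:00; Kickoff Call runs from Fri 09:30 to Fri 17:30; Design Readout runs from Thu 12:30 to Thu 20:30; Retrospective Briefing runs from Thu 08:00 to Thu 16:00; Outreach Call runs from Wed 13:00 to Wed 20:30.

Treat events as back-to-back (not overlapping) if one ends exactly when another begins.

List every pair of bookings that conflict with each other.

Architecture Review & Design Readout, Architecture Review & Retrospective Briefing, Design Readout & Retrospective Briefing

Sorted by start: Research Demo, Outreach Call, Architecture Review, Retrospective Briefing, Design Readout, Kickoff Call.
Outreach Call starts exactly when Research Demo ends (back-to-back, no overlap), so Research Demo has no further overlaps.
Architecture Review starts after Outreach Call ends, so Outreach Call has no further overlaps.
Retrospective Briefing starts before Architecture Review ends → Architecture Review and Retrospective Briefing overlap.
Design Readout starts before Architecture Review ends → Architecture Review and Design Readout overlap.
Kickoff Call starts after Architecture Review ends.
Design Readout starts before Retrospective Briefing ends → Retrospective Briefing and Design Readout overlap.
Kickoff Call starts after Retrospective Briefing ends.
Kickoff Call starts after Design Readout ends.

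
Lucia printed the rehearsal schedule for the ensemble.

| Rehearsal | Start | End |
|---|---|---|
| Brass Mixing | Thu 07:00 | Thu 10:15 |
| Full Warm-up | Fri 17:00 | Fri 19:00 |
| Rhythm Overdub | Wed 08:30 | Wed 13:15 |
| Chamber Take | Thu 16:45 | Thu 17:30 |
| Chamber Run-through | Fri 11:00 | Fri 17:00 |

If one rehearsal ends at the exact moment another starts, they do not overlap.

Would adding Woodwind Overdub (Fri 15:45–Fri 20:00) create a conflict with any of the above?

Rhythm Overdub: ends Wed 13:15 at or before Woodwind Overdub starts Fri 15:45 → clear.
Brass Mixing: ends Thu 10:15 at or before Woodwind Overdub starts Fri 15:45 → clear.
Chamber Take: ends Thu 17:30 at or before Woodwind Overdub starts Fri 15:45 → clear.
Chamber Run-through: starts Fri 11:00 before Woodwind Overdub ends Fri 20:00, and ends Fri 17:00 after Woodwind Overdub starts Fri 15:45 → overlap.
Full Warm-up: starts Fri 17:00 before Woodwind Overdub ends Fri 20:00, and ends Fri 19:00 after Woodwind Overdub starts Fri 15:45 → overlap.
Woodwind Overdub overlaps Full Warm-up, Chamber Run-through.

Yes — it overlaps Chamber Run-through, Full Warm-up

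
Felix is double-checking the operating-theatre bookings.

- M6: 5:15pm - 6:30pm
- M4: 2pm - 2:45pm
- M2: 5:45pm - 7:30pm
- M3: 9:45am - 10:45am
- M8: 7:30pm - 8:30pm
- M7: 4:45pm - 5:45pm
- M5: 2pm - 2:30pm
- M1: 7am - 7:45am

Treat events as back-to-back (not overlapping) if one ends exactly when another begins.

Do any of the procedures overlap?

Yes

Sorted by start: M1, M3, M4, M5, M7, M6, M2, M8.
M3 starts after M1 ends, so M1 has no further overlaps.
M4 starts after M3 ends, so M3 has no further overlaps.
M5 starts before M4 ends → M4 and M5 overlap.
That's a conflict, so the schedule is not conflict-free.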